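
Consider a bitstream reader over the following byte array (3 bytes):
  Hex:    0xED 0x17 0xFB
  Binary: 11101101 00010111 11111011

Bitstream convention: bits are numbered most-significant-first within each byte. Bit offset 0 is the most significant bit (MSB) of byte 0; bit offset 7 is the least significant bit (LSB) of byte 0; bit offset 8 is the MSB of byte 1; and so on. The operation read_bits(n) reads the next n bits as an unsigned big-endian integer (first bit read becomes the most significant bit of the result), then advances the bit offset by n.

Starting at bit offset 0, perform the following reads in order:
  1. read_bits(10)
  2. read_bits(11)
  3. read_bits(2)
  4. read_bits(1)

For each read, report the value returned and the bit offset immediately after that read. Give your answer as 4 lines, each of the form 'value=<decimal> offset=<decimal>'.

Answer: value=948 offset=10
value=767 offset=21
value=1 offset=23
value=1 offset=24

Derivation:
Read 1: bits[0:10] width=10 -> value=948 (bin 1110110100); offset now 10 = byte 1 bit 2; 14 bits remain
Read 2: bits[10:21] width=11 -> value=767 (bin 01011111111); offset now 21 = byte 2 bit 5; 3 bits remain
Read 3: bits[21:23] width=2 -> value=1 (bin 01); offset now 23 = byte 2 bit 7; 1 bits remain
Read 4: bits[23:24] width=1 -> value=1 (bin 1); offset now 24 = byte 3 bit 0; 0 bits remain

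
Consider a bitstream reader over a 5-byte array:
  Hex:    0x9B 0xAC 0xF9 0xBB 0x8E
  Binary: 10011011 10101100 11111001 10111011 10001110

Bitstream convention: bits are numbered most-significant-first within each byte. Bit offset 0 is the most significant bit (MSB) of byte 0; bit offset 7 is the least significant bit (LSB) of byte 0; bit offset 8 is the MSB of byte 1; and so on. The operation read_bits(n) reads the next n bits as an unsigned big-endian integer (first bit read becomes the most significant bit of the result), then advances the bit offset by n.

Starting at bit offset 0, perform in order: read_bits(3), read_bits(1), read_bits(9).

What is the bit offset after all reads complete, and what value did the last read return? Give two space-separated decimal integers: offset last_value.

Read 1: bits[0:3] width=3 -> value=4 (bin 100); offset now 3 = byte 0 bit 3; 37 bits remain
Read 2: bits[3:4] width=1 -> value=1 (bin 1); offset now 4 = byte 0 bit 4; 36 bits remain
Read 3: bits[4:13] width=9 -> value=373 (bin 101110101); offset now 13 = byte 1 bit 5; 27 bits remain

Answer: 13 373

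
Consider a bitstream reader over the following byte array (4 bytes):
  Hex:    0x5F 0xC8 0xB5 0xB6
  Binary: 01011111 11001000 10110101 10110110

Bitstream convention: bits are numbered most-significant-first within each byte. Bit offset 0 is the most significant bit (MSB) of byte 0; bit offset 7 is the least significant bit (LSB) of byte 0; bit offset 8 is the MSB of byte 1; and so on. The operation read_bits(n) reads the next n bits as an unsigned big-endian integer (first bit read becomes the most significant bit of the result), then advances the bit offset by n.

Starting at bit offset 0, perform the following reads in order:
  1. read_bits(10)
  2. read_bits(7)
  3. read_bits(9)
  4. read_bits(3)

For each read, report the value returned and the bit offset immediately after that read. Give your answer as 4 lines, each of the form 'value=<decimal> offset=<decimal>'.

Answer: value=383 offset=10
value=17 offset=17
value=214 offset=26
value=6 offset=29

Derivation:
Read 1: bits[0:10] width=10 -> value=383 (bin 0101111111); offset now 10 = byte 1 bit 2; 22 bits remain
Read 2: bits[10:17] width=7 -> value=17 (bin 0010001); offset now 17 = byte 2 bit 1; 15 bits remain
Read 3: bits[17:26] width=9 -> value=214 (bin 011010110); offset now 26 = byte 3 bit 2; 6 bits remain
Read 4: bits[26:29] width=3 -> value=6 (bin 110); offset now 29 = byte 3 bit 5; 3 bits remain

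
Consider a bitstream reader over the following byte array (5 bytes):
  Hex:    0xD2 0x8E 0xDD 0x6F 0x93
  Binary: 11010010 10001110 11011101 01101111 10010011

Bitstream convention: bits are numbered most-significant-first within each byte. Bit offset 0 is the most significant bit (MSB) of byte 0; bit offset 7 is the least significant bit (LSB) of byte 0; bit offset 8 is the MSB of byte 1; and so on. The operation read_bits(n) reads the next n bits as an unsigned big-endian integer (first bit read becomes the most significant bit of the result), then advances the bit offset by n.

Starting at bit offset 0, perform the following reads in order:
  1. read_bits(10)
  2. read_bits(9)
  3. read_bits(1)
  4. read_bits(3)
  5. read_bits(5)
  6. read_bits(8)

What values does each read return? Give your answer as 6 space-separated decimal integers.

Read 1: bits[0:10] width=10 -> value=842 (bin 1101001010); offset now 10 = byte 1 bit 2; 30 bits remain
Read 2: bits[10:19] width=9 -> value=118 (bin 001110110); offset now 19 = byte 2 bit 3; 21 bits remain
Read 3: bits[19:20] width=1 -> value=1 (bin 1); offset now 20 = byte 2 bit 4; 20 bits remain
Read 4: bits[20:23] width=3 -> value=6 (bin 110); offset now 23 = byte 2 bit 7; 17 bits remain
Read 5: bits[23:28] width=5 -> value=22 (bin 10110); offset now 28 = byte 3 bit 4; 12 bits remain
Read 6: bits[28:36] width=8 -> value=249 (bin 11111001); offset now 36 = byte 4 bit 4; 4 bits remain

Answer: 842 118 1 6 22 249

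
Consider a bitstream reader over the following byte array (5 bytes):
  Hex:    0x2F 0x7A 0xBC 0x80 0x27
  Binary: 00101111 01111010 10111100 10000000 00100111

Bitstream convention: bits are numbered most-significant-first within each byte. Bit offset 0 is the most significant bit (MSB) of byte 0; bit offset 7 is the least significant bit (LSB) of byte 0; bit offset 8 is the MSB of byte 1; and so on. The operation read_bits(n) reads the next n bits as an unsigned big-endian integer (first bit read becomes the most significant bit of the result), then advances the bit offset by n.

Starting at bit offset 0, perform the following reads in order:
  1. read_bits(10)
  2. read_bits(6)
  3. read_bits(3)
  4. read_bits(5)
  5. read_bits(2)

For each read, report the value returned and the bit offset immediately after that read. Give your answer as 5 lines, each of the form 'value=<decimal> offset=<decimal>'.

Answer: value=189 offset=10
value=58 offset=16
value=5 offset=19
value=28 offset=24
value=2 offset=26

Derivation:
Read 1: bits[0:10] width=10 -> value=189 (bin 0010111101); offset now 10 = byte 1 bit 2; 30 bits remain
Read 2: bits[10:16] width=6 -> value=58 (bin 111010); offset now 16 = byte 2 bit 0; 24 bits remain
Read 3: bits[16:19] width=3 -> value=5 (bin 101); offset now 19 = byte 2 bit 3; 21 bits remain
Read 4: bits[19:24] width=5 -> value=28 (bin 11100); offset now 24 = byte 3 bit 0; 16 bits remain
Read 5: bits[24:26] width=2 -> value=2 (bin 10); offset now 26 = byte 3 bit 2; 14 bits remain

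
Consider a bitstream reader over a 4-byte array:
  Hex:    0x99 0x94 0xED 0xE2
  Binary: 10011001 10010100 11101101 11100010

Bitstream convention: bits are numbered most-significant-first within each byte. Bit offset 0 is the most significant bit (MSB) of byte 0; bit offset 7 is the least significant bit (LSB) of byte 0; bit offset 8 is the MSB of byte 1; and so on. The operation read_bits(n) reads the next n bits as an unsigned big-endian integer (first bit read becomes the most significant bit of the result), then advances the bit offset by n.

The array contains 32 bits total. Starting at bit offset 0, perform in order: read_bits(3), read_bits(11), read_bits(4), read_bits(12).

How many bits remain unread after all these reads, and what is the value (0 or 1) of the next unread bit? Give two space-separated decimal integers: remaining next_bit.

Read 1: bits[0:3] width=3 -> value=4 (bin 100); offset now 3 = byte 0 bit 3; 29 bits remain
Read 2: bits[3:14] width=11 -> value=1637 (bin 11001100101); offset now 14 = byte 1 bit 6; 18 bits remain
Read 3: bits[14:18] width=4 -> value=3 (bin 0011); offset now 18 = byte 2 bit 2; 14 bits remain
Read 4: bits[18:30] width=12 -> value=2936 (bin 101101111000); offset now 30 = byte 3 bit 6; 2 bits remain

Answer: 2 1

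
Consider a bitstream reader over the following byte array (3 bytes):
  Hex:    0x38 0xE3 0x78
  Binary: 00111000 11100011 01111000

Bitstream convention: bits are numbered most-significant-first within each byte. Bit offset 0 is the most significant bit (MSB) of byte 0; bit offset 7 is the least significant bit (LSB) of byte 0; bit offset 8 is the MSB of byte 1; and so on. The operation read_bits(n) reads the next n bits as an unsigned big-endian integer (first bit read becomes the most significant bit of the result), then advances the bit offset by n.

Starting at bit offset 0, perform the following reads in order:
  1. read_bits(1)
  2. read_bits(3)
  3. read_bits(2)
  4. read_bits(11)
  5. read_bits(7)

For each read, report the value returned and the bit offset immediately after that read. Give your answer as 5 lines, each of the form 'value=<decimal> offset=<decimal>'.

Answer: value=0 offset=1
value=3 offset=4
value=2 offset=6
value=454 offset=17
value=120 offset=24

Derivation:
Read 1: bits[0:1] width=1 -> value=0 (bin 0); offset now 1 = byte 0 bit 1; 23 bits remain
Read 2: bits[1:4] width=3 -> value=3 (bin 011); offset now 4 = byte 0 bit 4; 20 bits remain
Read 3: bits[4:6] width=2 -> value=2 (bin 10); offset now 6 = byte 0 bit 6; 18 bits remain
Read 4: bits[6:17] width=11 -> value=454 (bin 00111000110); offset now 17 = byte 2 bit 1; 7 bits remain
Read 5: bits[17:24] width=7 -> value=120 (bin 1111000); offset now 24 = byte 3 bit 0; 0 bits remain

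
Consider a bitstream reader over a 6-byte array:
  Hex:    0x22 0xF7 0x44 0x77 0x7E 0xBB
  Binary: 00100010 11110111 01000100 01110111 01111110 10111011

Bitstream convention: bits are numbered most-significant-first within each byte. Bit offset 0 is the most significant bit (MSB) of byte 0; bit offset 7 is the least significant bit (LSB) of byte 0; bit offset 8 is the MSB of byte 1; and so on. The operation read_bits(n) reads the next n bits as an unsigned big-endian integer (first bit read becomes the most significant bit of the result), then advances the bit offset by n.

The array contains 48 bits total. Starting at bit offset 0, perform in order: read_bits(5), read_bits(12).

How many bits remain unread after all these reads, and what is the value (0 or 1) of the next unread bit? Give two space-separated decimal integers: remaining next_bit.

Read 1: bits[0:5] width=5 -> value=4 (bin 00100); offset now 5 = byte 0 bit 5; 43 bits remain
Read 2: bits[5:17] width=12 -> value=1518 (bin 010111101110); offset now 17 = byte 2 bit 1; 31 bits remain

Answer: 31 1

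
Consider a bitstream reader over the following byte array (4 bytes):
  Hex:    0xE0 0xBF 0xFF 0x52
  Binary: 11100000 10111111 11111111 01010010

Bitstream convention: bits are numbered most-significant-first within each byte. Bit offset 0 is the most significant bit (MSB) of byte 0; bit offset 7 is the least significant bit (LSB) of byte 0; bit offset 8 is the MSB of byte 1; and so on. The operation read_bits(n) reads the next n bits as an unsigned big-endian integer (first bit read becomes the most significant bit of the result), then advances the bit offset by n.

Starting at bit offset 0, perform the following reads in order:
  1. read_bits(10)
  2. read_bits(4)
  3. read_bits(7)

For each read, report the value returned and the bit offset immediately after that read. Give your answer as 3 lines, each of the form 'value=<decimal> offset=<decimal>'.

Read 1: bits[0:10] width=10 -> value=898 (bin 1110000010); offset now 10 = byte 1 bit 2; 22 bits remain
Read 2: bits[10:14] width=4 -> value=15 (bin 1111); offset now 14 = byte 1 bit 6; 18 bits remain
Read 3: bits[14:21] width=7 -> value=127 (bin 1111111); offset now 21 = byte 2 bit 5; 11 bits remain

Answer: value=898 offset=10
value=15 offset=14
value=127 offset=21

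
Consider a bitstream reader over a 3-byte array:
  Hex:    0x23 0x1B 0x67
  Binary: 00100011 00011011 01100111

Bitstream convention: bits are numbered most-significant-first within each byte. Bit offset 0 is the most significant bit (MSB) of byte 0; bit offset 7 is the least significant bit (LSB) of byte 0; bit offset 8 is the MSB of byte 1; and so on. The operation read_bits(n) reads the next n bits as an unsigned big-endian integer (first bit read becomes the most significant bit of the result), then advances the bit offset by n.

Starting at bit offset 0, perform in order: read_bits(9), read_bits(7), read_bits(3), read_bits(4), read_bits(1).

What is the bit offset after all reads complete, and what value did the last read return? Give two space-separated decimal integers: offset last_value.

Answer: 24 1

Derivation:
Read 1: bits[0:9] width=9 -> value=70 (bin 001000110); offset now 9 = byte 1 bit 1; 15 bits remain
Read 2: bits[9:16] width=7 -> value=27 (bin 0011011); offset now 16 = byte 2 bit 0; 8 bits remain
Read 3: bits[16:19] width=3 -> value=3 (bin 011); offset now 19 = byte 2 bit 3; 5 bits remain
Read 4: bits[19:23] width=4 -> value=3 (bin 0011); offset now 23 = byte 2 bit 7; 1 bits remain
Read 5: bits[23:24] width=1 -> value=1 (bin 1); offset now 24 = byte 3 bit 0; 0 bits remain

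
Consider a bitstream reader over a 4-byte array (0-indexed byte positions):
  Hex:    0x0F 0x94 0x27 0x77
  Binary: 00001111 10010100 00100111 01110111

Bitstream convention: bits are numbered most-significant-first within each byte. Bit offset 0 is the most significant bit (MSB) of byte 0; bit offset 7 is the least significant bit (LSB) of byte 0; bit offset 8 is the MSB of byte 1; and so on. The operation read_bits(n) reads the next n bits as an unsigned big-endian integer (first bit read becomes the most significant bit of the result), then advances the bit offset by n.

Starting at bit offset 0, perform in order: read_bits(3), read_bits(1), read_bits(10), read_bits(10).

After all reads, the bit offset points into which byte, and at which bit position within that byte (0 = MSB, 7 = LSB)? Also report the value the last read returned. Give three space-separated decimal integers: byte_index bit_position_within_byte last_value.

Answer: 3 0 39

Derivation:
Read 1: bits[0:3] width=3 -> value=0 (bin 000); offset now 3 = byte 0 bit 3; 29 bits remain
Read 2: bits[3:4] width=1 -> value=0 (bin 0); offset now 4 = byte 0 bit 4; 28 bits remain
Read 3: bits[4:14] width=10 -> value=997 (bin 1111100101); offset now 14 = byte 1 bit 6; 18 bits remain
Read 4: bits[14:24] width=10 -> value=39 (bin 0000100111); offset now 24 = byte 3 bit 0; 8 bits remain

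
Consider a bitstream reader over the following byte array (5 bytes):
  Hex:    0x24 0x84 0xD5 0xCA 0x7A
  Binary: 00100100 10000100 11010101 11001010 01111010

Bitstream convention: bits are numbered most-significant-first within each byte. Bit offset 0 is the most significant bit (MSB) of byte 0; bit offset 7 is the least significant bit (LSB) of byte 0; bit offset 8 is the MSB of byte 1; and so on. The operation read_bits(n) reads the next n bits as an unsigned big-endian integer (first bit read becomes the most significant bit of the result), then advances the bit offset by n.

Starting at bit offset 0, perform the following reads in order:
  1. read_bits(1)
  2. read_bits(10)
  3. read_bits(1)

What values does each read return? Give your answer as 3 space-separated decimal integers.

Answer: 0 292 0

Derivation:
Read 1: bits[0:1] width=1 -> value=0 (bin 0); offset now 1 = byte 0 bit 1; 39 bits remain
Read 2: bits[1:11] width=10 -> value=292 (bin 0100100100); offset now 11 = byte 1 bit 3; 29 bits remain
Read 3: bits[11:12] width=1 -> value=0 (bin 0); offset now 12 = byte 1 bit 4; 28 bits remain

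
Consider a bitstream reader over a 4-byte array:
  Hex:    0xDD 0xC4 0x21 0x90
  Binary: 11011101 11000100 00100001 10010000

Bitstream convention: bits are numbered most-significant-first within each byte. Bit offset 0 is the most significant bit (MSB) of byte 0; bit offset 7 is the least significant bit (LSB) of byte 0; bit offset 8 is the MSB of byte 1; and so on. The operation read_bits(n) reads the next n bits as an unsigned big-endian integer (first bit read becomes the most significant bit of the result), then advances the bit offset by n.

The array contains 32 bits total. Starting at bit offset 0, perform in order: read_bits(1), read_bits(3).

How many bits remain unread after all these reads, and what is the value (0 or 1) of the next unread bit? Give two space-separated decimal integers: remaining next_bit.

Answer: 28 1

Derivation:
Read 1: bits[0:1] width=1 -> value=1 (bin 1); offset now 1 = byte 0 bit 1; 31 bits remain
Read 2: bits[1:4] width=3 -> value=5 (bin 101); offset now 4 = byte 0 bit 4; 28 bits remain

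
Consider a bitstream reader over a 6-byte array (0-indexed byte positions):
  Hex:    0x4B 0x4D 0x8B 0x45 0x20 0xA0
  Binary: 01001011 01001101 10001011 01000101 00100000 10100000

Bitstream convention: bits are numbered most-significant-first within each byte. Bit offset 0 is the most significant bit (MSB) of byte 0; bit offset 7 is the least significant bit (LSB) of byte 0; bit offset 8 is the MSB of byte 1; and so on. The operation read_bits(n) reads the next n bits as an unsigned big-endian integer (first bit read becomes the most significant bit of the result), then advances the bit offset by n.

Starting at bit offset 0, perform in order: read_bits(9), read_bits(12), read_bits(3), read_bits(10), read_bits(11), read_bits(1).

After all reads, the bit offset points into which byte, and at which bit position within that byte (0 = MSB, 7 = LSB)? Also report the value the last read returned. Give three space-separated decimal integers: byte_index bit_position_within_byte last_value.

Read 1: bits[0:9] width=9 -> value=150 (bin 010010110); offset now 9 = byte 1 bit 1; 39 bits remain
Read 2: bits[9:21] width=12 -> value=2481 (bin 100110110001); offset now 21 = byte 2 bit 5; 27 bits remain
Read 3: bits[21:24] width=3 -> value=3 (bin 011); offset now 24 = byte 3 bit 0; 24 bits remain
Read 4: bits[24:34] width=10 -> value=276 (bin 0100010100); offset now 34 = byte 4 bit 2; 14 bits remain
Read 5: bits[34:45] width=11 -> value=1044 (bin 10000010100); offset now 45 = byte 5 bit 5; 3 bits remain
Read 6: bits[45:46] width=1 -> value=0 (bin 0); offset now 46 = byte 5 bit 6; 2 bits remain

Answer: 5 6 0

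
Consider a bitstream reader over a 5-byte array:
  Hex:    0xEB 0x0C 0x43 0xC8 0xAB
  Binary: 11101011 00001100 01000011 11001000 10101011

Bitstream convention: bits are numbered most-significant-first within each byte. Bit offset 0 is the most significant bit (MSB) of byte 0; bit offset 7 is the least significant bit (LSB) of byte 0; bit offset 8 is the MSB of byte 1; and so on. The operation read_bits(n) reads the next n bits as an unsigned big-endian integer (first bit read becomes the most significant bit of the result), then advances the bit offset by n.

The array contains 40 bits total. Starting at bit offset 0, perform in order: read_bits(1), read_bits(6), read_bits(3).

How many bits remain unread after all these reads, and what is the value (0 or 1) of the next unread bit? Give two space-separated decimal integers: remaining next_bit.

Answer: 30 0

Derivation:
Read 1: bits[0:1] width=1 -> value=1 (bin 1); offset now 1 = byte 0 bit 1; 39 bits remain
Read 2: bits[1:7] width=6 -> value=53 (bin 110101); offset now 7 = byte 0 bit 7; 33 bits remain
Read 3: bits[7:10] width=3 -> value=4 (bin 100); offset now 10 = byte 1 bit 2; 30 bits remain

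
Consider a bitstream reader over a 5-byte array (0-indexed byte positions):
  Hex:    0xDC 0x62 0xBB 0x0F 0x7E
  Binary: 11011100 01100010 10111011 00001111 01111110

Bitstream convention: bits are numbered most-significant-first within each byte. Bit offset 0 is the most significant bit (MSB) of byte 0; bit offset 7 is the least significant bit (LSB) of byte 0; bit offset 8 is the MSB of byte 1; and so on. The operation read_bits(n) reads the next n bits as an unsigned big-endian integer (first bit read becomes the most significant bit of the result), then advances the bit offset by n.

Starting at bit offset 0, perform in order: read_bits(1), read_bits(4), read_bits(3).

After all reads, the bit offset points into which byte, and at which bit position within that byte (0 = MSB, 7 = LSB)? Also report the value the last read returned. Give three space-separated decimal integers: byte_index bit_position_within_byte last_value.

Read 1: bits[0:1] width=1 -> value=1 (bin 1); offset now 1 = byte 0 bit 1; 39 bits remain
Read 2: bits[1:5] width=4 -> value=11 (bin 1011); offset now 5 = byte 0 bit 5; 35 bits remain
Read 3: bits[5:8] width=3 -> value=4 (bin 100); offset now 8 = byte 1 bit 0; 32 bits remain

Answer: 1 0 4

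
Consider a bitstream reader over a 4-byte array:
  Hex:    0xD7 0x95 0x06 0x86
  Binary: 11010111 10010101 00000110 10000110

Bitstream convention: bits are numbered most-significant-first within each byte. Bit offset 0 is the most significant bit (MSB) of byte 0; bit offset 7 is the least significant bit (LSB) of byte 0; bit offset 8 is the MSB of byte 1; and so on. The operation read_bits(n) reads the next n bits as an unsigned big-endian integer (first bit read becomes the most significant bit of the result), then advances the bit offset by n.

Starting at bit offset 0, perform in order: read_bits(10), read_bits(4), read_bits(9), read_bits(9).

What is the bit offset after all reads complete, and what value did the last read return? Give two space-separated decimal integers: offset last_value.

Answer: 32 134

Derivation:
Read 1: bits[0:10] width=10 -> value=862 (bin 1101011110); offset now 10 = byte 1 bit 2; 22 bits remain
Read 2: bits[10:14] width=4 -> value=5 (bin 0101); offset now 14 = byte 1 bit 6; 18 bits remain
Read 3: bits[14:23] width=9 -> value=131 (bin 010000011); offset now 23 = byte 2 bit 7; 9 bits remain
Read 4: bits[23:32] width=9 -> value=134 (bin 010000110); offset now 32 = byte 4 bit 0; 0 bits remain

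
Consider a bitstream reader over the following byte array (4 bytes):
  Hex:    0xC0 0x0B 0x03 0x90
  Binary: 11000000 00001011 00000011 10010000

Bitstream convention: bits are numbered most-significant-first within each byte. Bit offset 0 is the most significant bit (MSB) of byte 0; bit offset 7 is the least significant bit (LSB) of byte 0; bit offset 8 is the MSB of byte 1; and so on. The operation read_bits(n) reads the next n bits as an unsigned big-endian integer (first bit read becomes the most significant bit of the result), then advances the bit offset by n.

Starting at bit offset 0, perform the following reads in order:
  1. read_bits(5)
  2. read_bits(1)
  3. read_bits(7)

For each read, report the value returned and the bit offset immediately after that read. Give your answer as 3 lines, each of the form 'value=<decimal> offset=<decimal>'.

Read 1: bits[0:5] width=5 -> value=24 (bin 11000); offset now 5 = byte 0 bit 5; 27 bits remain
Read 2: bits[5:6] width=1 -> value=0 (bin 0); offset now 6 = byte 0 bit 6; 26 bits remain
Read 3: bits[6:13] width=7 -> value=1 (bin 0000001); offset now 13 = byte 1 bit 5; 19 bits remain

Answer: value=24 offset=5
value=0 offset=6
value=1 offset=13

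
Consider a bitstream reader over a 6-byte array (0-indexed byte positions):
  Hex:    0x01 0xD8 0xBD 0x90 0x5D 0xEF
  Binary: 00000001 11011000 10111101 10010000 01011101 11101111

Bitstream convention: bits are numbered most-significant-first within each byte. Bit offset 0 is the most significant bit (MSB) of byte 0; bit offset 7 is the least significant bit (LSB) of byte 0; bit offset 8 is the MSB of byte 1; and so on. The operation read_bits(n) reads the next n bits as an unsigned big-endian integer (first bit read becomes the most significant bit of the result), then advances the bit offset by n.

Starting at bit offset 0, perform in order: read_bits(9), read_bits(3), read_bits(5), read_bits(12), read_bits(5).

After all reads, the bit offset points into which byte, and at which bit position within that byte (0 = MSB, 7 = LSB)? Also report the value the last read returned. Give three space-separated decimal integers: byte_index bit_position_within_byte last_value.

Answer: 4 2 1

Derivation:
Read 1: bits[0:9] width=9 -> value=3 (bin 000000011); offset now 9 = byte 1 bit 1; 39 bits remain
Read 2: bits[9:12] width=3 -> value=5 (bin 101); offset now 12 = byte 1 bit 4; 36 bits remain
Read 3: bits[12:17] width=5 -> value=17 (bin 10001); offset now 17 = byte 2 bit 1; 31 bits remain
Read 4: bits[17:29] width=12 -> value=1970 (bin 011110110010); offset now 29 = byte 3 bit 5; 19 bits remain
Read 5: bits[29:34] width=5 -> value=1 (bin 00001); offset now 34 = byte 4 bit 2; 14 bits remain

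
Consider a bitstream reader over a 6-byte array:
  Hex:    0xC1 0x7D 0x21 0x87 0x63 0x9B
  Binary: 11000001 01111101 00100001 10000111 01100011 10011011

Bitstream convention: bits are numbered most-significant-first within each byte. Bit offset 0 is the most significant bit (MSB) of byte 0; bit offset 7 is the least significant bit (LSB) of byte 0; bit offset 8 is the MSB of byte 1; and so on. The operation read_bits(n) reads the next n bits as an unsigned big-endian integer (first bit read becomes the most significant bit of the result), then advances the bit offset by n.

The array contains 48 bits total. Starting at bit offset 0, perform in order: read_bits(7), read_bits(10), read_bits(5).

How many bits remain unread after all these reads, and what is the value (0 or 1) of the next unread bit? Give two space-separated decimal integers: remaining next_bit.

Answer: 26 0

Derivation:
Read 1: bits[0:7] width=7 -> value=96 (bin 1100000); offset now 7 = byte 0 bit 7; 41 bits remain
Read 2: bits[7:17] width=10 -> value=762 (bin 1011111010); offset now 17 = byte 2 bit 1; 31 bits remain
Read 3: bits[17:22] width=5 -> value=8 (bin 01000); offset now 22 = byte 2 bit 6; 26 bits remain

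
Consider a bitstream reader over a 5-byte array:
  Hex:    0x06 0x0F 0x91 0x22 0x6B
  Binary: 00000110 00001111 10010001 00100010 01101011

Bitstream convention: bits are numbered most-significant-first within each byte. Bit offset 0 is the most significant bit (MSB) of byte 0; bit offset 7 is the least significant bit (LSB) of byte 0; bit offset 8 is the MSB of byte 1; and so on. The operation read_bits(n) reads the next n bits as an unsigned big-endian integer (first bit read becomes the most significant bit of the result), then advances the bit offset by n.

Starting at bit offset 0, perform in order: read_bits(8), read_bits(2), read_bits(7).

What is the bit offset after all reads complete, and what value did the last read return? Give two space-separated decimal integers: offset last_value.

Answer: 17 31

Derivation:
Read 1: bits[0:8] width=8 -> value=6 (bin 00000110); offset now 8 = byte 1 bit 0; 32 bits remain
Read 2: bits[8:10] width=2 -> value=0 (bin 00); offset now 10 = byte 1 bit 2; 30 bits remain
Read 3: bits[10:17] width=7 -> value=31 (bin 0011111); offset now 17 = byte 2 bit 1; 23 bits remain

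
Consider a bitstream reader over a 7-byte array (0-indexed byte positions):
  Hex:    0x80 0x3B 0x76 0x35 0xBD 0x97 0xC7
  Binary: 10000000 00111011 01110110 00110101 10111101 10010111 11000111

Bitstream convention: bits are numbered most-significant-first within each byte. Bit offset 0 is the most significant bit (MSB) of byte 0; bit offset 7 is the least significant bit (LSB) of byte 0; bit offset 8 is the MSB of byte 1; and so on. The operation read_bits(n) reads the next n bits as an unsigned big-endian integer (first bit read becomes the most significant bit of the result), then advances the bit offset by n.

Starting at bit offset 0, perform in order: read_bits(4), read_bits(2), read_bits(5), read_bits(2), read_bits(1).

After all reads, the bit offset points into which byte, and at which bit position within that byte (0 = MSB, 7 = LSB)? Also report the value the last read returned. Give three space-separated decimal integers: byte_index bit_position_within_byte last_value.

Read 1: bits[0:4] width=4 -> value=8 (bin 1000); offset now 4 = byte 0 bit 4; 52 bits remain
Read 2: bits[4:6] width=2 -> value=0 (bin 00); offset now 6 = byte 0 bit 6; 50 bits remain
Read 3: bits[6:11] width=5 -> value=1 (bin 00001); offset now 11 = byte 1 bit 3; 45 bits remain
Read 4: bits[11:13] width=2 -> value=3 (bin 11); offset now 13 = byte 1 bit 5; 43 bits remain
Read 5: bits[13:14] width=1 -> value=0 (bin 0); offset now 14 = byte 1 bit 6; 42 bits remain

Answer: 1 6 0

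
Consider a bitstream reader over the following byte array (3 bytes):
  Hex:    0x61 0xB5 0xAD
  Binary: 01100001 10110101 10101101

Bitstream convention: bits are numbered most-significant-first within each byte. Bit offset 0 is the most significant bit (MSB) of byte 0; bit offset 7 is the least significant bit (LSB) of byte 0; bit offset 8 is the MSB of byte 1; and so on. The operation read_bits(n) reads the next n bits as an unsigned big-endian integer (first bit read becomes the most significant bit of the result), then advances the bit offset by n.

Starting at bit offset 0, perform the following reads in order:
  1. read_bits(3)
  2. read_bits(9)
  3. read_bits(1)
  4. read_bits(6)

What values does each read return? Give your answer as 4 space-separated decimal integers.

Answer: 3 27 0 45

Derivation:
Read 1: bits[0:3] width=3 -> value=3 (bin 011); offset now 3 = byte 0 bit 3; 21 bits remain
Read 2: bits[3:12] width=9 -> value=27 (bin 000011011); offset now 12 = byte 1 bit 4; 12 bits remain
Read 3: bits[12:13] width=1 -> value=0 (bin 0); offset now 13 = byte 1 bit 5; 11 bits remain
Read 4: bits[13:19] width=6 -> value=45 (bin 101101); offset now 19 = byte 2 bit 3; 5 bits remain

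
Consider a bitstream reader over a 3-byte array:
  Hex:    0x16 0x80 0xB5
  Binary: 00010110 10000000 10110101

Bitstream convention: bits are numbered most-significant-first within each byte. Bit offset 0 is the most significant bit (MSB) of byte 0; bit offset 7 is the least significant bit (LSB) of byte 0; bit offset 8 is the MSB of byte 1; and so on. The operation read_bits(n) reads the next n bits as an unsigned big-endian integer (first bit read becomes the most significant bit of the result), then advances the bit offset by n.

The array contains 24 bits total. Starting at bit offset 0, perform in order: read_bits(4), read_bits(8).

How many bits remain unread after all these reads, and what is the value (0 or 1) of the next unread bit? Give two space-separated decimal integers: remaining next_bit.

Answer: 12 0

Derivation:
Read 1: bits[0:4] width=4 -> value=1 (bin 0001); offset now 4 = byte 0 bit 4; 20 bits remain
Read 2: bits[4:12] width=8 -> value=104 (bin 01101000); offset now 12 = byte 1 bit 4; 12 bits remain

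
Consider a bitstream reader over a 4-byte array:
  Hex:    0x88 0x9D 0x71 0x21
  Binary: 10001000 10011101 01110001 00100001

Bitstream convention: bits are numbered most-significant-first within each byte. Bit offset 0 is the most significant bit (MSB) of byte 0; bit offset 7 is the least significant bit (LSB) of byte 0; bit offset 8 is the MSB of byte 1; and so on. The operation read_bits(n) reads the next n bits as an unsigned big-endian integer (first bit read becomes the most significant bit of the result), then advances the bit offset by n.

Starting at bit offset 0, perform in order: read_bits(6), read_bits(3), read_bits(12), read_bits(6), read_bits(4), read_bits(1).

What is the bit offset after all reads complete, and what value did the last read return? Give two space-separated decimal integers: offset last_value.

Answer: 32 1

Derivation:
Read 1: bits[0:6] width=6 -> value=34 (bin 100010); offset now 6 = byte 0 bit 6; 26 bits remain
Read 2: bits[6:9] width=3 -> value=1 (bin 001); offset now 9 = byte 1 bit 1; 23 bits remain
Read 3: bits[9:21] width=12 -> value=942 (bin 001110101110); offset now 21 = byte 2 bit 5; 11 bits remain
Read 4: bits[21:27] width=6 -> value=9 (bin 001001); offset now 27 = byte 3 bit 3; 5 bits remain
Read 5: bits[27:31] width=4 -> value=0 (bin 0000); offset now 31 = byte 3 bit 7; 1 bits remain
Read 6: bits[31:32] width=1 -> value=1 (bin 1); offset now 32 = byte 4 bit 0; 0 bits remain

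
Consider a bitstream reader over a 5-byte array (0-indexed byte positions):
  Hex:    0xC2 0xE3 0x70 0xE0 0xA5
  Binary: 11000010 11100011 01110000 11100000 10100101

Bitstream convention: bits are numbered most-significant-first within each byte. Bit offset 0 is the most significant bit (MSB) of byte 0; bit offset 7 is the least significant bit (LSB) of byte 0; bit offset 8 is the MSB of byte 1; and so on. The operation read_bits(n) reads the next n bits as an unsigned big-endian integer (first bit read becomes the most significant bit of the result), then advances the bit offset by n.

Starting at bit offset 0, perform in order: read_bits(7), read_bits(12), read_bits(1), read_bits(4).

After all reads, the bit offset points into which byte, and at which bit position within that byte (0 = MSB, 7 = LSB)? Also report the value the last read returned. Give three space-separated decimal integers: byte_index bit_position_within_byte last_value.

Read 1: bits[0:7] width=7 -> value=97 (bin 1100001); offset now 7 = byte 0 bit 7; 33 bits remain
Read 2: bits[7:19] width=12 -> value=1819 (bin 011100011011); offset now 19 = byte 2 bit 3; 21 bits remain
Read 3: bits[19:20] width=1 -> value=1 (bin 1); offset now 20 = byte 2 bit 4; 20 bits remain
Read 4: bits[20:24] width=4 -> value=0 (bin 0000); offset now 24 = byte 3 bit 0; 16 bits remain

Answer: 3 0 0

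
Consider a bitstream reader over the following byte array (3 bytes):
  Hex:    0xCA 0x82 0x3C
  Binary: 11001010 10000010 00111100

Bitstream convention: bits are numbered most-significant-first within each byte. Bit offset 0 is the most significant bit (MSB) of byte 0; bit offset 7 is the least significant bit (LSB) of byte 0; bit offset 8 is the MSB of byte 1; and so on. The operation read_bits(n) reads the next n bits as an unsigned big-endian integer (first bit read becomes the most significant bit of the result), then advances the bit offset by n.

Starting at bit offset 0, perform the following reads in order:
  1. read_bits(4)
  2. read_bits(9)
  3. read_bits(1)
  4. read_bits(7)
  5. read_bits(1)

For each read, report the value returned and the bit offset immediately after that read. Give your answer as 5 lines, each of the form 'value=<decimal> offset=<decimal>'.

Read 1: bits[0:4] width=4 -> value=12 (bin 1100); offset now 4 = byte 0 bit 4; 20 bits remain
Read 2: bits[4:13] width=9 -> value=336 (bin 101010000); offset now 13 = byte 1 bit 5; 11 bits remain
Read 3: bits[13:14] width=1 -> value=0 (bin 0); offset now 14 = byte 1 bit 6; 10 bits remain
Read 4: bits[14:21] width=7 -> value=71 (bin 1000111); offset now 21 = byte 2 bit 5; 3 bits remain
Read 5: bits[21:22] width=1 -> value=1 (bin 1); offset now 22 = byte 2 bit 6; 2 bits remain

Answer: value=12 offset=4
value=336 offset=13
value=0 offset=14
value=71 offset=21
value=1 offset=22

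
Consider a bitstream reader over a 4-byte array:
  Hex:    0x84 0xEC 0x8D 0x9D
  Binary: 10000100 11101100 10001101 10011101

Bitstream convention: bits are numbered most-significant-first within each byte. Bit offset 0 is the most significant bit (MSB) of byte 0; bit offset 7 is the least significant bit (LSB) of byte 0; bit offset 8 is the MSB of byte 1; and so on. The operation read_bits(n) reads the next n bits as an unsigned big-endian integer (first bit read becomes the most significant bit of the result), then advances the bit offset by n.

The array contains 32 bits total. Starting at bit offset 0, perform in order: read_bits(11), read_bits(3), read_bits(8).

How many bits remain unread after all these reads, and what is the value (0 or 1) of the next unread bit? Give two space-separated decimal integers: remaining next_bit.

Read 1: bits[0:11] width=11 -> value=1063 (bin 10000100111); offset now 11 = byte 1 bit 3; 21 bits remain
Read 2: bits[11:14] width=3 -> value=3 (bin 011); offset now 14 = byte 1 bit 6; 18 bits remain
Read 3: bits[14:22] width=8 -> value=35 (bin 00100011); offset now 22 = byte 2 bit 6; 10 bits remain

Answer: 10 0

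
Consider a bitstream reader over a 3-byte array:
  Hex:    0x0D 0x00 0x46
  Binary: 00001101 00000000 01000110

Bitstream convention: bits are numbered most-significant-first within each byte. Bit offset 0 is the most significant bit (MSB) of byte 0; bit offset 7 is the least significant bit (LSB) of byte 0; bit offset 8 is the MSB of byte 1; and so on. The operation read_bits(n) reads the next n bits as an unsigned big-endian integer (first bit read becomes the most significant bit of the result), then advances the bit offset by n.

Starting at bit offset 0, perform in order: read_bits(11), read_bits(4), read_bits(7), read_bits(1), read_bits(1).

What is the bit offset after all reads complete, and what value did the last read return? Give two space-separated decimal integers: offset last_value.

Answer: 24 0

Derivation:
Read 1: bits[0:11] width=11 -> value=104 (bin 00001101000); offset now 11 = byte 1 bit 3; 13 bits remain
Read 2: bits[11:15] width=4 -> value=0 (bin 0000); offset now 15 = byte 1 bit 7; 9 bits remain
Read 3: bits[15:22] width=7 -> value=17 (bin 0010001); offset now 22 = byte 2 bit 6; 2 bits remain
Read 4: bits[22:23] width=1 -> value=1 (bin 1); offset now 23 = byte 2 bit 7; 1 bits remain
Read 5: bits[23:24] width=1 -> value=0 (bin 0); offset now 24 = byte 3 bit 0; 0 bits remain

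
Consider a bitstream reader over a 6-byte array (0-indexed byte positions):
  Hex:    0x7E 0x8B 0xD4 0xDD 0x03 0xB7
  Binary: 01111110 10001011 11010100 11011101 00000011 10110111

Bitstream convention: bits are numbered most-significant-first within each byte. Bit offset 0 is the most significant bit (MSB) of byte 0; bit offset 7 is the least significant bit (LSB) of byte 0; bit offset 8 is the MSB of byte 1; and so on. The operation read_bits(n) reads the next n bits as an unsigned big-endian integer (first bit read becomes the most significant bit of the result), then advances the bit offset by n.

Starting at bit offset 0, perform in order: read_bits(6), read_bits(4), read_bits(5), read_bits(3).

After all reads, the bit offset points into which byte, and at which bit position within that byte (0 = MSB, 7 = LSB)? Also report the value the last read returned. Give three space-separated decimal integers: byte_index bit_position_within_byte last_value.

Answer: 2 2 7

Derivation:
Read 1: bits[0:6] width=6 -> value=31 (bin 011111); offset now 6 = byte 0 bit 6; 42 bits remain
Read 2: bits[6:10] width=4 -> value=10 (bin 1010); offset now 10 = byte 1 bit 2; 38 bits remain
Read 3: bits[10:15] width=5 -> value=5 (bin 00101); offset now 15 = byte 1 bit 7; 33 bits remain
Read 4: bits[15:18] width=3 -> value=7 (bin 111); offset now 18 = byte 2 bit 2; 30 bits remain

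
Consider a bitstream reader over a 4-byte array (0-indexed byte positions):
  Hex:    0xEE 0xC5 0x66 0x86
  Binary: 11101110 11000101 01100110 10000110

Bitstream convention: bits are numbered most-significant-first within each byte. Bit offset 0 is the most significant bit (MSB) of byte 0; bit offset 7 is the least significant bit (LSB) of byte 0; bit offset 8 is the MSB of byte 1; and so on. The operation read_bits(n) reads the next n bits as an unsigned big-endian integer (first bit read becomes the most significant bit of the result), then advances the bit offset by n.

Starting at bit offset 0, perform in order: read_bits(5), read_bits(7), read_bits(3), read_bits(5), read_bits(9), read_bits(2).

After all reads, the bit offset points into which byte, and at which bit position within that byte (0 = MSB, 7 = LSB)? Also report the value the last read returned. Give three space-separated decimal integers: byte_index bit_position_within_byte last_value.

Answer: 3 7 3

Derivation:
Read 1: bits[0:5] width=5 -> value=29 (bin 11101); offset now 5 = byte 0 bit 5; 27 bits remain
Read 2: bits[5:12] width=7 -> value=108 (bin 1101100); offset now 12 = byte 1 bit 4; 20 bits remain
Read 3: bits[12:15] width=3 -> value=2 (bin 010); offset now 15 = byte 1 bit 7; 17 bits remain
Read 4: bits[15:20] width=5 -> value=22 (bin 10110); offset now 20 = byte 2 bit 4; 12 bits remain
Read 5: bits[20:29] width=9 -> value=208 (bin 011010000); offset now 29 = byte 3 bit 5; 3 bits remain
Read 6: bits[29:31] width=2 -> value=3 (bin 11); offset now 31 = byte 3 bit 7; 1 bits remain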